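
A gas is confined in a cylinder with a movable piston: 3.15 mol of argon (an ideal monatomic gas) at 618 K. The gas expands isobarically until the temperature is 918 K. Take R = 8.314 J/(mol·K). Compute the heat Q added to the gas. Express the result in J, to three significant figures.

Q ≈ 19600 J

Isobaric: W = nRΔT = (3.15)(8.314)(300) = 7857 J.
ΔU = nCᵥΔT with Cᵥ = 3R/2: ΔU = (3.15)(12.47)(300) = 11785 J.
Q = ΔU + W = 11785 + 7857 = 19642 J.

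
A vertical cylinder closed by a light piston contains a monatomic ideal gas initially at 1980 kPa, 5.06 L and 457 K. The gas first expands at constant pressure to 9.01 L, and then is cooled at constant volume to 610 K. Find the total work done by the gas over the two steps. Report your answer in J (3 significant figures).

W_total ≈ 7820 J

Step 1 (isobaric): W = PΔV = (1980 kPa)(9.01 − 5.06 L) = 7821 J.
Step 2 (isochoric): W = 0 (constant volume).
W_total = 7821 + 0 = 7821 J.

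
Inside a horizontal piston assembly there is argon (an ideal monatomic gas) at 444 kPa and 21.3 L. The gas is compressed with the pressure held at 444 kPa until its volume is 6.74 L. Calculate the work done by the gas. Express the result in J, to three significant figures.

Isobaric: W = P ΔV.
W = (444 kPa)(6.74 − 21.3 L) = (444)(-14.56) = -6465 J.

W ≈ -6460 J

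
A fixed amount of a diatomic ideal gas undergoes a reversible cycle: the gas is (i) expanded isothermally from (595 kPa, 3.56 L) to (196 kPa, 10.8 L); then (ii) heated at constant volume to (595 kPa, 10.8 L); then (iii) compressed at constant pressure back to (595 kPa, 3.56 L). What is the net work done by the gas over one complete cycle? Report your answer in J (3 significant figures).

Leg (i): W = PᵢVᵢ ln(V_f/Vᵢ) = (2118) ln(10.8/3.56) = 2351 J.
Leg (ii): W = 0.
Leg (iii): W = PΔV = (595)(3.56 − 10.8) = -4308 J.
W_net = 2351 − 4308 = -1957 J.

W_net ≈ -1960 J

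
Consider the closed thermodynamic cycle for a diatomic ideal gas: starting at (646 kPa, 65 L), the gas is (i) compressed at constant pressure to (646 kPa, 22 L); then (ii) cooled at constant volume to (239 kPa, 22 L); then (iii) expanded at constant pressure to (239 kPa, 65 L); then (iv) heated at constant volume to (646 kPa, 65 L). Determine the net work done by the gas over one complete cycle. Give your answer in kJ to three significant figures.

W_net ≈ -17.5 kJ

Constant-volume legs do no work.
W(i) = (646)(22 − 65) = -27778 J; W(iii) = (239)(65 − 22) = 10277 J.
W_net = -27778 + 10277 = -17501 J (the counter-clockwise enclosed area).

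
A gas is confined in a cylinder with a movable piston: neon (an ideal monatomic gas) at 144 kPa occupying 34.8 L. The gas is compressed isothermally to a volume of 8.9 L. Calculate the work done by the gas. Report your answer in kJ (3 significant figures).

Isothermal: W = nRT ln(V₂/V₁) = P₁V₁ ln(V₂/V₁).
P₁V₁ = (144 kPa)(34.8 L) = 5011 J.
W = 5011 × ln(8.9/34.8) = 5011 × -1.364
W_by_gas = -6833 J.

W ≈ -6.83 kJ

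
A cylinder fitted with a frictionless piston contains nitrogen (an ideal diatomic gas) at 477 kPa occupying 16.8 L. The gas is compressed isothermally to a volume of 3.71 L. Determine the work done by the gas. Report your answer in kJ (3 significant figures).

Isothermal: W = nRT ln(V₂/V₁) = P₁V₁ ln(V₂/V₁).
P₁V₁ = (477 kPa)(16.8 L) = 8014 J.
W = 8014 × ln(3.71/16.8) = 8014 × -1.51
W_by_gas = -12103 J.

W ≈ -12.1 kJ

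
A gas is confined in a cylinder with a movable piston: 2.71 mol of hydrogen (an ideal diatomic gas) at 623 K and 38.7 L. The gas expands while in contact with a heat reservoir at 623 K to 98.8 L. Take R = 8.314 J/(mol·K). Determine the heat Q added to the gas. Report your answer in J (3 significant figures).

Q ≈ 13200 J

Isothermal ⇒ ΔU = 0, so Q = W = nRT ln(V₂/V₁).
Q = (2.71)(8.314)(623) ln(98.8/38.7) = 14037 × 0.9373 = 13156 J.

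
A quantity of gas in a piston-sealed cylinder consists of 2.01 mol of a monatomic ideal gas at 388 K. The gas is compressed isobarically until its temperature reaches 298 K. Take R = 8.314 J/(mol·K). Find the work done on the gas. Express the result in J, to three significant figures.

Isobaric: W = P ΔV = nR ΔT.
W = (2.01)(8.314)(298 − 388) = -1504 J.
Work on gas = −W_by = 1504 J.

W ≈ 1500 J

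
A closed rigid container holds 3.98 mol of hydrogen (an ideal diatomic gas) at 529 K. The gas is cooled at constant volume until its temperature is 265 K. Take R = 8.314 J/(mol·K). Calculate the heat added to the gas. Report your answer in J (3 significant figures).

Q ≈ -21800 J

Constant volume ⇒ W = 0, so Q = ΔU = nCᵥΔT with Cᵥ = 5R/2 = 20.79 J/(mol·K).
ΔU = (3.98)(20.79)(265 − 529) = -21839 J.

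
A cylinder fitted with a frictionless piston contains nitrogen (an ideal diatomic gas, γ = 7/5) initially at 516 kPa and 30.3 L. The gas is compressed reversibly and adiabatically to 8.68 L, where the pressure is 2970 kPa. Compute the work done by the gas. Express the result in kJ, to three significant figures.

Adiabatic: W = (P₁V₁ − P₂V₂)/(γ − 1) with γ = 7/5.
P₁V₁ = 15635 J, P₂V₂ = 25780 J.
W = (15635 − 25780) / 0.4 = -25362 J.

W ≈ -25.4 kJ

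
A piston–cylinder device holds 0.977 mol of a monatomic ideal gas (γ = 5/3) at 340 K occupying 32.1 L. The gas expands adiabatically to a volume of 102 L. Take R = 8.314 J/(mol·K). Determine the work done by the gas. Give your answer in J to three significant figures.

Adiabatic: TV^(γ−1) = const with γ = 5/3.
T₂ = T₁ (V₁/V₂)^(γ−1) = 340 × (32.1/102)^0.667 = 340 × 0.4627 = 157.3 K.
W_by = nCᵥ(T₁ − T₂) = (0.977)(12.47)(340 − 157.3) = 2226 J.

W ≈ 2230 J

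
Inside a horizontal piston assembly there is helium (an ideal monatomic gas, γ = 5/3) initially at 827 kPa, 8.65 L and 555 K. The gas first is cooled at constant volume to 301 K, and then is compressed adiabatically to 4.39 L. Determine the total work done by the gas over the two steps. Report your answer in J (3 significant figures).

W_total ≈ -3330 J

Step 1 (isochoric): W = 0 (constant volume).
After step 1: P = 448.5 kPa (V unchanged).
Step 2 (adiabatic): W = (P₁V₁ − P₂V₂)/(γ−1) = (3880 − 6098)/0.667 = -3327 J.
W_total = 0 − 3327 = -3327 J.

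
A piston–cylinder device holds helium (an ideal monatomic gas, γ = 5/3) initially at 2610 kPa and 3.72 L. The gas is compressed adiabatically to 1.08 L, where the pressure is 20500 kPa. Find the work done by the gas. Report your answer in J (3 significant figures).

W ≈ -18600 J

Adiabatic: W = (P₁V₁ − P₂V₂)/(γ − 1) with γ = 5/3.
P₁V₁ = 9709 J, P₂V₂ = 22140 J.
W = (9709 − 22140) / 0.6667 = -18646 J.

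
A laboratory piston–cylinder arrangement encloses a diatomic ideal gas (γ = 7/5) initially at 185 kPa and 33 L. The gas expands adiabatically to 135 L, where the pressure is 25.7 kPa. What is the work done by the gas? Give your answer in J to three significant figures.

Adiabatic: W = (P₁V₁ − P₂V₂)/(γ − 1) with γ = 7/5.
P₁V₁ = 6105 J, P₂V₂ = 3470 J.
W = (6105 − 3470) / 0.4 = 6589 J.

W ≈ 6590 J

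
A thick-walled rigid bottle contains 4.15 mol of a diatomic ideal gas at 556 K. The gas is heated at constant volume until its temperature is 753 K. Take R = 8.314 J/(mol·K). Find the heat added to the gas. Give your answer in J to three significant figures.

Constant volume ⇒ W = 0, so Q = ΔU = nCᵥΔT with Cᵥ = 5R/2 = 20.79 J/(mol·K).
ΔU = (4.15)(20.79)(753 − 556) = 16993 J.

Q ≈ 17000 J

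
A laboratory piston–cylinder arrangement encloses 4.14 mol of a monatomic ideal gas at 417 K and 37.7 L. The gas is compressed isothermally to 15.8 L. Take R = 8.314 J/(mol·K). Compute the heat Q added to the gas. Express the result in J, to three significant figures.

Isothermal ⇒ ΔU = 0, so Q = W = nRT ln(V₂/V₁).
Q = (4.14)(8.314)(417) ln(15.8/37.7) = 14353 × -0.8697 = -12482 J.

Q ≈ -12500 J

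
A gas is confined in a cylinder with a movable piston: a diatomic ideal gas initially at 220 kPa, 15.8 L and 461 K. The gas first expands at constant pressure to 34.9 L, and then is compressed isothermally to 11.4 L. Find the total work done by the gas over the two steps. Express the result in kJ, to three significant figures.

Step 1 (isobaric): W = PΔV = (220 kPa)(34.9 − 15.8 L) = 4202 J.
After step 1: P = 220 kPa, V = 34.9 L, T = 1018 K.
Step 2 (isothermal): W = P₁V₁ ln(V₂/V₁) = (7678) ln(11.4/34.9) = -8591 J.
W_total = 4202 − 8591 = -4389 J.

W_total ≈ -4.39 kJ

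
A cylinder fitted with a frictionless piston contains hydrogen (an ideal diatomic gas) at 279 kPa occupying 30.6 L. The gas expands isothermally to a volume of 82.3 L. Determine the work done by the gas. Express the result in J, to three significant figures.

Isothermal: W = nRT ln(V₂/V₁) = P₁V₁ ln(V₂/V₁).
P₁V₁ = (279 kPa)(30.6 L) = 8537 J.
W = 8537 × ln(82.3/30.6) = 8537 × 0.9894
W_by_gas = 8447 J.

W ≈ 8450 J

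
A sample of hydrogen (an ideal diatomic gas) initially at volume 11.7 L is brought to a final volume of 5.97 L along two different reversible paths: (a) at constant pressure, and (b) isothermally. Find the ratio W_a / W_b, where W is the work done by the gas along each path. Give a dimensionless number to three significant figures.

Path (a) isobaric: W = P₁(V₂ − V₁) → W_a/(P₁V₁) = -0.4897.
Path (b) isothermal: W = P₁V₁ ln(V₂/V₁) → W_b/(P₁V₁) = -0.6728.
W_a / W_b = -0.4897 / -0.6728 = 0.7279.

W_a / W_b ≈ 0.728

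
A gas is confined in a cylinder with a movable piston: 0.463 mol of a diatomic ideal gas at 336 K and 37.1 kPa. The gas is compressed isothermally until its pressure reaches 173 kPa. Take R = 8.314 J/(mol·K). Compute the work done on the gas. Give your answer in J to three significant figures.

Isothermal process: W = nRT ln(V₂/V₁) = nRT ln(P₁/P₂).
W = (0.463)(8.314)(336) × ln(37.1/173)
  = 1293 × ln(0.2145) = 1293 × -1.54
W_by_gas = -1991 J; work on gas = −W_by = 1991 J.

W ≈ 1990 J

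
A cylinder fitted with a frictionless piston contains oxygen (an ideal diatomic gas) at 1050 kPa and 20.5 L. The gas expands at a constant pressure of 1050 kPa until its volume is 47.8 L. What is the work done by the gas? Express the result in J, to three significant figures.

W ≈ 28700 J

Isobaric: W = P ΔV.
W = (1050 kPa)(47.8 − 20.5 L) = (1050)(27.3) = 28665 J.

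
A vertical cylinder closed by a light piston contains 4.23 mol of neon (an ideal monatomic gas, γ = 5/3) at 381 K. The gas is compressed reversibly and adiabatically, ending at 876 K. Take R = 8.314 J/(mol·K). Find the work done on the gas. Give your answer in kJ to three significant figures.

W ≈ 26.1 kJ

Adiabatic ⇒ Q = 0, so W_by = −ΔU = nCᵥ(T₁ − T₂).
Cᵥ = 3R/2 = 12.47 J/(mol·K).
W = (4.23)(12.47)(381 − 876) = -26112 J.
Work on gas = −W_by = 26112 J.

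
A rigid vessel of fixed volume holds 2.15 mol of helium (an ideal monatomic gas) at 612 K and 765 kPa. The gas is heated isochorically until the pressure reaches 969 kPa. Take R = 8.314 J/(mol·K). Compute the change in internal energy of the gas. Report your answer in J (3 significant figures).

Constant volume ⇒ W = 0, so Q = ΔU = nCᵥΔT with Cᵥ = 3R/2 = 12.47 J/(mol·K).
At constant V, T₂/T₁ = P₂/P₁ ⇒ ΔT = T₁(P₂/P₁ − 1) = 612·(969/765 − 1) = 163.2 K.
ΔU = (2.15)(12.47)(163.2) = 4376 J.

ΔU ≈ 4380 J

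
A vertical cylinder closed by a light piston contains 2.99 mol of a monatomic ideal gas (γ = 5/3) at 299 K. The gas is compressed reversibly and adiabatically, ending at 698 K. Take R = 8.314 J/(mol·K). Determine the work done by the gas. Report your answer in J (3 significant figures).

Adiabatic ⇒ Q = 0, so W_by = −ΔU = nCᵥ(T₁ − T₂).
Cᵥ = 3R/2 = 12.47 J/(mol·K).
W = (2.99)(12.47)(299 − 698) = -14878 J.

W ≈ -14900 J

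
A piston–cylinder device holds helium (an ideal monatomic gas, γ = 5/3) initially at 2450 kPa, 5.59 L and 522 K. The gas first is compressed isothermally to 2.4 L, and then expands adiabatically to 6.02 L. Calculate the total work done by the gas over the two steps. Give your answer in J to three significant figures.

Step 1 (isothermal): W = P₁V₁ ln(V₂/V₁) = (13696) ln(2.4/5.59) = -11580 J.
After step 1: P = 5706 kPa, V = 2.4 L, T = 522 K.
Step 2 (adiabatic): W = (P₁V₁ − P₂V₂)/(γ−1) = (13696 − 7419)/0.667 = 9415 J.
W_total = -11580 + 9415 = -2164 J.

W_total ≈ -2160 J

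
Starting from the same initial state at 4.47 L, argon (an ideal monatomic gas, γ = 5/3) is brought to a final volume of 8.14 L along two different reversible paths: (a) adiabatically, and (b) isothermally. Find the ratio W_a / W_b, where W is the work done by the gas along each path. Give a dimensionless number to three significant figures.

W_a / W_b ≈ 0.824

Path (a) adiabatic: W = P₁V₁(1 − (V₁/V₂)^(γ−1))/(γ−1) → W_a/(P₁V₁) = 0.4941.
Path (b) isothermal: W = P₁V₁ ln(V₂/V₁) → W_b/(P₁V₁) = 0.5994.
W_a / W_b = 0.4941 / 0.5994 = 0.8244.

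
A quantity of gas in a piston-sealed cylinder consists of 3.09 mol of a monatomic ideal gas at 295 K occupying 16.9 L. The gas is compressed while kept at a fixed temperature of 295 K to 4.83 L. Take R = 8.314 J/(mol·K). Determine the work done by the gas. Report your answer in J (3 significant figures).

Isothermal: W = nRT ln(V₂/V₁).
W = (3.09)(8.314)(295) × ln(4.83/16.9)
  = 7579 × -1.252
W_by_gas = -9492 J.

W ≈ -9490 J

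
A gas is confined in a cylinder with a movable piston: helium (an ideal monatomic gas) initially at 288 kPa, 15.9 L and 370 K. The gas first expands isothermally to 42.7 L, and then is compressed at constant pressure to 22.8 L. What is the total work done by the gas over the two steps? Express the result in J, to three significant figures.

W_total ≈ 2390 J

Step 1 (isothermal): W = P₁V₁ ln(V₂/V₁) = (4579) ln(42.7/15.9) = 4524 J.
After step 1: P = 107.2 kPa, V = 42.7 L, T = 370 K.
Step 2 (isobaric): W = PΔV = (107.2 kPa)(22.8 − 42.7 L) = -2134 J.
W_total = 4524 − 2134 = 2390 J.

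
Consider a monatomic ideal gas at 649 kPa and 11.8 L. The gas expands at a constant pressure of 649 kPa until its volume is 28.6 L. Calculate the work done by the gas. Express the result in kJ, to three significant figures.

Isobaric: W = P ΔV.
W = (649 kPa)(28.6 − 11.8 L) = (649)(16.8) = 10903 J.

W ≈ 10.9 kJ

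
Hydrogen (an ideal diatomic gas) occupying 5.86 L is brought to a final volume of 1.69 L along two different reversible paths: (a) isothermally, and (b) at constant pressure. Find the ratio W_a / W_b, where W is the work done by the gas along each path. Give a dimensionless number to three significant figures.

Path (a) isothermal: W = P₁V₁ ln(V₂/V₁) → W_a/(P₁V₁) = -1.243.
Path (b) isobaric: W = P₁(V₂ − V₁) → W_b/(P₁V₁) = -0.7116.
W_a / W_b = -1.243 / -0.7116 = 1.747.

W_a / W_b ≈ 1.75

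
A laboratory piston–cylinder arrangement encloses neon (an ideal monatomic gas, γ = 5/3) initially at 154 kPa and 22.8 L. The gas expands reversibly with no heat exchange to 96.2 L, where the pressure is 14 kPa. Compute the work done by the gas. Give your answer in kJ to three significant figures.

Adiabatic: W = (P₁V₁ − P₂V₂)/(γ − 1) with γ = 5/3.
P₁V₁ = 3511 J, P₂V₂ = 1347 J.
W = (3511 − 1347) / 0.6667 = 3247 J.

W ≈ 3.25 kJ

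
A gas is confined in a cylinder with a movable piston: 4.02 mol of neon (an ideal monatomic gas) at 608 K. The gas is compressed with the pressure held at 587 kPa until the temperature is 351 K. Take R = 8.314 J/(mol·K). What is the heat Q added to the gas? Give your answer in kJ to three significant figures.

Q ≈ -21.5 kJ

Isobaric: W = nRΔT = (4.02)(8.314)(-257) = -8590 J.
ΔU = nCᵥΔT with Cᵥ = 3R/2: ΔU = (4.02)(12.47)(-257) = -12884 J.
Q = ΔU + W = -12884 − 8590 = -21474 J.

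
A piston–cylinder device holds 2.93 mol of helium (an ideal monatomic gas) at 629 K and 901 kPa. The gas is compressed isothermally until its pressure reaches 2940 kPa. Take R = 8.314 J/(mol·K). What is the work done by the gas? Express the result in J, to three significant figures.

Isothermal process: W = nRT ln(V₂/V₁) = nRT ln(P₁/P₂).
W = (2.93)(8.314)(629) × ln(901/2940)
  = 15322 × ln(0.3065) = 15322 × -1.183
W_by_gas = -18121 J.

W ≈ -18100 J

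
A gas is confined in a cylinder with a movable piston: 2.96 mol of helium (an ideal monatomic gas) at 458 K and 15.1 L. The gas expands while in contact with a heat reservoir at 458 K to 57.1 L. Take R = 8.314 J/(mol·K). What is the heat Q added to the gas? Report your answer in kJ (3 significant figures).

Isothermal ⇒ ΔU = 0, so Q = W = nRT ln(V₂/V₁).
Q = (2.96)(8.314)(458) ln(57.1/15.1) = 11271 × 1.33 = 14992 J.

Q ≈ 15.0 kJ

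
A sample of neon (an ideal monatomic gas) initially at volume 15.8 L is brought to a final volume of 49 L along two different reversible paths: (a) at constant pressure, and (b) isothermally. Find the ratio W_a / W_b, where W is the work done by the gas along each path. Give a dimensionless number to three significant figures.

Path (a) isobaric: W = P₁(V₂ − V₁) → W_a/(P₁V₁) = 2.101.
Path (b) isothermal: W = P₁V₁ ln(V₂/V₁) → W_b/(P₁V₁) = 1.132.
W_a / W_b = 2.101 / 1.132 = 1.857.

W_a / W_b ≈ 1.86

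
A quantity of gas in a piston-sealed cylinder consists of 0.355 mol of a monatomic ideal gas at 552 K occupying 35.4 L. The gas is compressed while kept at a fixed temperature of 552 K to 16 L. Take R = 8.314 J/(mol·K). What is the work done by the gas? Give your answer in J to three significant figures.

Isothermal: W = nRT ln(V₂/V₁).
W = (0.355)(8.314)(552) × ln(16/35.4)
  = 1629 × -0.7941
W_by_gas = -1294 J.

W ≈ -1290 J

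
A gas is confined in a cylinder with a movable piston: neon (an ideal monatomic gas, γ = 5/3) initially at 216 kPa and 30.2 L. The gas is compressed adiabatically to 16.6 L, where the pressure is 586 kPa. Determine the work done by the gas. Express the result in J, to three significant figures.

W ≈ -4810 J

Adiabatic: W = (P₁V₁ − P₂V₂)/(γ − 1) with γ = 5/3.
P₁V₁ = 6523 J, P₂V₂ = 9728 J.
W = (6523 − 9728) / 0.6667 = -4807 J.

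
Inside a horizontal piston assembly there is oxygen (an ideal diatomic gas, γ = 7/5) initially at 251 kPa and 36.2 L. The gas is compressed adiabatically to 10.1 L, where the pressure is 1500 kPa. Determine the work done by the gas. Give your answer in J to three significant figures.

W ≈ -15200 J

Adiabatic: W = (P₁V₁ − P₂V₂)/(γ − 1) with γ = 7/5.
P₁V₁ = 9086 J, P₂V₂ = 15150 J.
W = (9086 − 15150) / 0.4 = -15160 J.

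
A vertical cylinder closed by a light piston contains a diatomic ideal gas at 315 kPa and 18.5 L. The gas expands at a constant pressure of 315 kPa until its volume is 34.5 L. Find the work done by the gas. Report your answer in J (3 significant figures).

Isobaric: W = P ΔV.
W = (315 kPa)(34.5 − 18.5 L) = (315)(16) = 5040 J.

W ≈ 5040 J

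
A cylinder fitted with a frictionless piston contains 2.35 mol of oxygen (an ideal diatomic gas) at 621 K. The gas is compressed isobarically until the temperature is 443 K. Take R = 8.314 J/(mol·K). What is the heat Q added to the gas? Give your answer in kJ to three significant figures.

Q ≈ -12.2 kJ

Isobaric: W = nRΔT = (2.35)(8.314)(-178) = -3478 J.
ΔU = nCᵥΔT with Cᵥ = 5R/2: ΔU = (2.35)(20.79)(-178) = -8694 J.
Q = ΔU + W = -8694 − 3478 = -12172 J.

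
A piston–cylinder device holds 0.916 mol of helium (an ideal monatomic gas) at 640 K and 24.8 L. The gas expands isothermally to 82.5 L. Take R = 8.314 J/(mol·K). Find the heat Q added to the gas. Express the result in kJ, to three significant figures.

Q ≈ 5.86 kJ

Isothermal ⇒ ΔU = 0, so Q = W = nRT ln(V₂/V₁).
Q = (0.916)(8.314)(640) ln(82.5/24.8) = 4874 × 1.202 = 5858 J.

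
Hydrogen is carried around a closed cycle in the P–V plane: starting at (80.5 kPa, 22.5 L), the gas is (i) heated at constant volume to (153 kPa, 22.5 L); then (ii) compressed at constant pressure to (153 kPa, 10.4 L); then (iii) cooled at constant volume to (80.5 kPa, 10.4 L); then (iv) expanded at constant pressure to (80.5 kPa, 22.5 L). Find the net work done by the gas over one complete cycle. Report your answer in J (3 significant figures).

W_net ≈ -877 J

Constant-volume legs do no work.
W(ii) = (153)(10.4 − 22.5) = -1851 J; W(iv) = (80.5)(22.5 − 10.4) = 974 J.
W_net = -1851 + 974 = -877.2 J (the counter-clockwise enclosed area).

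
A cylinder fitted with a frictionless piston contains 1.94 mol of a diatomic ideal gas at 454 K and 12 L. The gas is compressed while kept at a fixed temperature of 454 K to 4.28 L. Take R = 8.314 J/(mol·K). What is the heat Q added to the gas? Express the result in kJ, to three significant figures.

Isothermal ⇒ ΔU = 0, so Q = W = nRT ln(V₂/V₁).
Q = (1.94)(8.314)(454) ln(4.28/12) = 7323 × -1.031 = -7549 J.

Q ≈ -7.55 kJ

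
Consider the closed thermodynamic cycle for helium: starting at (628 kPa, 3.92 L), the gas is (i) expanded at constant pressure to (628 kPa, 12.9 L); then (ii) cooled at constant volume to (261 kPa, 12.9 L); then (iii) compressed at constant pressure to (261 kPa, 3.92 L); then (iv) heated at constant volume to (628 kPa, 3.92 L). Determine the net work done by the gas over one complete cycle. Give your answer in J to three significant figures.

Constant-volume legs do no work.
W(i) = (628)(12.9 − 3.92) = 5639 J; W(iii) = (261)(3.92 − 12.9) = -2344 J.
W_net = 5639 − 2344 = 3296 J (the clockwise enclosed area).

W_net ≈ 3300 J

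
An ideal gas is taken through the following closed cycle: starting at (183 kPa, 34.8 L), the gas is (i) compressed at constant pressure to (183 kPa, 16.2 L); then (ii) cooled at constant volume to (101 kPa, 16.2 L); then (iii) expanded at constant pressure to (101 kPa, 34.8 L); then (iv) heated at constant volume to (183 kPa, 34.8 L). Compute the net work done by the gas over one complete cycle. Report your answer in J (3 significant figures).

Constant-volume legs do no work.
W(i) = (183)(16.2 − 34.8) = -3404 J; W(iii) = (101)(34.8 − 16.2) = 1879 J.
W_net = -3404 + 1879 = -1525 J (the counter-clockwise enclosed area).

W_net ≈ -1530 J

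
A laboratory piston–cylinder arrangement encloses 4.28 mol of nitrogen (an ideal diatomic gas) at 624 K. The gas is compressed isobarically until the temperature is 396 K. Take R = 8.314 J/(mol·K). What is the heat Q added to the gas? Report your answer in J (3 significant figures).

Isobaric: W = nRΔT = (4.28)(8.314)(-228) = -8113 J.
ΔU = nCᵥΔT with Cᵥ = 5R/2: ΔU = (4.28)(20.79)(-228) = -20283 J.
Q = ΔU + W = -20283 − 8113 = -28396 J.

Q ≈ -28400 J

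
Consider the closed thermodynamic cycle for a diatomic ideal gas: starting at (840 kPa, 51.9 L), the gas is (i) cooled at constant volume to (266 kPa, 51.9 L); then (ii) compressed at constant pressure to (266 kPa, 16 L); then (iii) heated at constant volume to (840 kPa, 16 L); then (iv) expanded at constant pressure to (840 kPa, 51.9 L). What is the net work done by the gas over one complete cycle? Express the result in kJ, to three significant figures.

Constant-volume legs do no work.
W(ii) = (266)(16 − 51.9) = -9549 J; W(iv) = (840)(51.9 − 16) = 30156 J.
W_net = -9549 + 30156 = 20607 J (the clockwise enclosed area).

W_net ≈ 20.6 kJ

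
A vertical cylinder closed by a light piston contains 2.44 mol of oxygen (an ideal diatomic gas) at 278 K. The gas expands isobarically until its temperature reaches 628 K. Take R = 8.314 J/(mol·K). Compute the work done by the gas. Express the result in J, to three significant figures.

Isobaric: W = P ΔV = nR ΔT.
W = (2.44)(8.314)(628 − 278) = 7100 J.

W ≈ 7100 J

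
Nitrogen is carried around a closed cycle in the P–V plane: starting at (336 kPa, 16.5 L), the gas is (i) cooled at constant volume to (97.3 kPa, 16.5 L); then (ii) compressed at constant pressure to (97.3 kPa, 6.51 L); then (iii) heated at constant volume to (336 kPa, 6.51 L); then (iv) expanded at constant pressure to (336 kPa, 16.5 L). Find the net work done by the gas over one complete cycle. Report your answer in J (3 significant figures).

W_net ≈ 2380 J

Constant-volume legs do no work.
W(ii) = (97.3)(6.51 − 16.5) = -972 J; W(iv) = (336)(16.5 − 6.51) = 3357 J.
W_net = -972 + 3357 = 2385 J (the clockwise enclosed area).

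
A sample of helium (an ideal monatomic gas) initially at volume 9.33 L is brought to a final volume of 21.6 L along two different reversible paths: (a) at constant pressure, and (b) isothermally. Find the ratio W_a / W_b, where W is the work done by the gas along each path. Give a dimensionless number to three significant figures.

Path (a) isobaric: W = P₁(V₂ − V₁) → W_a/(P₁V₁) = 1.315.
Path (b) isothermal: W = P₁V₁ ln(V₂/V₁) → W_b/(P₁V₁) = 0.8395.
W_a / W_b = 1.315 / 0.8395 = 1.567.

W_a / W_b ≈ 1.57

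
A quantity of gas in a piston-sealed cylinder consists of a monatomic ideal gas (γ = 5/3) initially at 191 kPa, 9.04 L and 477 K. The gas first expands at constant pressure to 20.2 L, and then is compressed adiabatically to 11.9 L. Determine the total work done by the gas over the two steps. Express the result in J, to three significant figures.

W_total ≈ -316 J

Step 1 (isobaric): W = PΔV = (191 kPa)(20.2 − 9.04 L) = 2132 J.
After step 1: P = 191 kPa, V = 20.2 L, T = 1066 K.
Step 2 (adiabatic): W = (P₁V₁ − P₂V₂)/(γ−1) = (3858 − 5490)/0.667 = -2448 J.
W_total = 2132 − 2448 = -316.4 J.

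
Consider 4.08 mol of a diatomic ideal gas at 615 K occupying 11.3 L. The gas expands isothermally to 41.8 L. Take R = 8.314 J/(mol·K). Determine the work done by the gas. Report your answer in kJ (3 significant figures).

Isothermal: W = nRT ln(V₂/V₁).
W = (4.08)(8.314)(615) × ln(41.8/11.3)
  = 20861 × 1.308
W_by_gas = 27289 J.

W ≈ 27.3 kJ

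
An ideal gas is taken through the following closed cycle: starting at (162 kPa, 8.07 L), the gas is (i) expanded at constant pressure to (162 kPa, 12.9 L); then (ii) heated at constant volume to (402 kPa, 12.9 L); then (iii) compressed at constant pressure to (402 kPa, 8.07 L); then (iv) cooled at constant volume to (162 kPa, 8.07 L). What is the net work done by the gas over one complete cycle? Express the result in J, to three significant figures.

W_net ≈ -1160 J

Constant-volume legs do no work.
W(i) = (162)(12.9 − 8.07) = 782.5 J; W(iii) = (402)(8.07 − 12.9) = -1942 J.
W_net = 782.5 − 1942 = -1159 J (the counter-clockwise enclosed area).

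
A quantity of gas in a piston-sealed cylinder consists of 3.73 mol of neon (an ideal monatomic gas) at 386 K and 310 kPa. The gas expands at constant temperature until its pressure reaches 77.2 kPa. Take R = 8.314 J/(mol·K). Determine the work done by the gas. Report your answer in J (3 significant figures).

W ≈ 16600 J

Isothermal process: W = nRT ln(V₂/V₁) = nRT ln(P₁/P₂).
W = (3.73)(8.314)(386) × ln(310/77.2)
  = 11970 × ln(4.016) = 11970 × 1.39
W_by_gas = 16641 J.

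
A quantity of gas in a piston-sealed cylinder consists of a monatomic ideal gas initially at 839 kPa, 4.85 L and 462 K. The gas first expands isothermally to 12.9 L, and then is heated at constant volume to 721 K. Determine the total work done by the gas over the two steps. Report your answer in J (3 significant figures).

W_total ≈ 3980 J

Step 1 (isothermal): W = P₁V₁ ln(V₂/V₁) = (4069) ln(12.9/4.85) = 3981 J.
Step 2 (isochoric): W = 0 (constant volume).
W_total = 3981 + 0 = 3981 J.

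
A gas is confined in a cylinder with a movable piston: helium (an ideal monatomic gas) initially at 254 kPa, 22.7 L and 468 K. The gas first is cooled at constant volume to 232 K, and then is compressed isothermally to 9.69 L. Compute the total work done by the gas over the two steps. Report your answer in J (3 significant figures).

Step 1 (isochoric): W = 0 (constant volume).
After step 1: P = 125.9 kPa (V unchanged).
Step 2 (isothermal): W = P₁V₁ ln(V₂/V₁) = (2858) ln(9.69/22.7) = -2433 J.
W_total = 0 − 2433 = -2433 J.

W_total ≈ -2430 J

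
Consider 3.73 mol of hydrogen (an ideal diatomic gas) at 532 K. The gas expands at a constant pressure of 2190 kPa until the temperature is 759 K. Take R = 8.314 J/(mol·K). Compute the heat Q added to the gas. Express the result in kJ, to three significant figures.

Q ≈ 24.6 kJ

Isobaric: W = nRΔT = (3.73)(8.314)(227) = 7040 J.
ΔU = nCᵥΔT with Cᵥ = 5R/2: ΔU = (3.73)(20.79)(227) = 17599 J.
Q = ΔU + W = 17599 + 7040 = 24638 J.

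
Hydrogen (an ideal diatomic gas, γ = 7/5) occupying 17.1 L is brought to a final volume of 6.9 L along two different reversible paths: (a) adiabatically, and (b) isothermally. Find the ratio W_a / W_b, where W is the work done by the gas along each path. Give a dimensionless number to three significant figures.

W_a / W_b ≈ 1.21

Path (a) adiabatic: W = P₁V₁(1 − (V₁/V₂)^(γ−1))/(γ−1) → W_a/(P₁V₁) = -1.094.
Path (b) isothermal: W = P₁V₁ ln(V₂/V₁) → W_b/(P₁V₁) = -0.9076.
W_a / W_b = -1.094 / -0.9076 = 1.206.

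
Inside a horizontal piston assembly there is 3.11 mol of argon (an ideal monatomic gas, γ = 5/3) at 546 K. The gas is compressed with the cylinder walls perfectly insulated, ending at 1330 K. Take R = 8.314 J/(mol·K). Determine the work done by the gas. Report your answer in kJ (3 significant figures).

W ≈ -30.4 kJ

Adiabatic ⇒ Q = 0, so W_by = −ΔU = nCᵥ(T₁ − T₂).
Cᵥ = 3R/2 = 12.47 J/(mol·K).
W = (3.11)(12.47)(546 − 1330) = -30407 J.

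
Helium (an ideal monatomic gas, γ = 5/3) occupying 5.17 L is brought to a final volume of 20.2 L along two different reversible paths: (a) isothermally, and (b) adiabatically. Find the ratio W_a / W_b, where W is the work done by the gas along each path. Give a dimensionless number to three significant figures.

W_a / W_b ≈ 1.52

Path (a) isothermal: W = P₁V₁ ln(V₂/V₁) → W_a/(P₁V₁) = 1.363.
Path (b) adiabatic: W = P₁V₁(1 − (V₁/V₂)^(γ−1))/(γ−1) → W_b/(P₁V₁) = 0.8953.
W_a / W_b = 1.363 / 0.8953 = 1.522.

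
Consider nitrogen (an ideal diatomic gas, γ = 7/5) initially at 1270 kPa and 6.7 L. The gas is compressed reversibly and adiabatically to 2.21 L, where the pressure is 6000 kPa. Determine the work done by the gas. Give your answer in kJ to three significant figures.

Adiabatic: W = (P₁V₁ − P₂V₂)/(γ − 1) with γ = 7/5.
P₁V₁ = 8509 J, P₂V₂ = 13260 J.
W = (8509 − 13260) / 0.4 = -11878 J.

W ≈ -11.9 kJ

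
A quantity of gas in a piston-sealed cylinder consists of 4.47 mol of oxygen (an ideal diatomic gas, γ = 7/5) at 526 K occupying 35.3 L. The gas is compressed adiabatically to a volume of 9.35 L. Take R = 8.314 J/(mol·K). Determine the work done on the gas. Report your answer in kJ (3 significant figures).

W ≈ 34.3 kJ

Adiabatic: TV^(γ−1) = const with γ = 7/5.
T₂ = T₁ (V₁/V₂)^(γ−1) = 526 × (35.3/9.35)^0.4 = 526 × 1.701 = 894.9 K.
W_by = nCᵥ(T₁ − T₂) = (4.47)(20.79)(526 − 894.9) = -34273 J.
Work on gas = −W_by = 34273 J.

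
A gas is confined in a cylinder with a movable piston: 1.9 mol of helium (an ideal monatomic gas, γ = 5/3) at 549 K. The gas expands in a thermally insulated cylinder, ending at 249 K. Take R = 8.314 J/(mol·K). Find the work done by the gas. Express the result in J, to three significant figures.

Adiabatic ⇒ Q = 0, so W_by = −ΔU = nCᵥ(T₁ − T₂).
Cᵥ = 3R/2 = 12.47 J/(mol·K).
W = (1.9)(12.47)(549 − 249) = 7108 J.

W ≈ 7110 J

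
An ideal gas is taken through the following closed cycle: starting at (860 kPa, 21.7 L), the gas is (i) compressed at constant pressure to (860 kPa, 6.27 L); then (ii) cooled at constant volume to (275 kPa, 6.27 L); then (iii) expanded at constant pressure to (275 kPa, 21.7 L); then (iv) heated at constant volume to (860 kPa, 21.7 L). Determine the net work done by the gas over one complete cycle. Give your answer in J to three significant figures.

W_net ≈ -9030 J

Constant-volume legs do no work.
W(i) = (860)(6.27 − 21.7) = -13270 J; W(iii) = (275)(21.7 − 6.27) = 4243 J.
W_net = -13270 + 4243 = -9027 J (the counter-clockwise enclosed area).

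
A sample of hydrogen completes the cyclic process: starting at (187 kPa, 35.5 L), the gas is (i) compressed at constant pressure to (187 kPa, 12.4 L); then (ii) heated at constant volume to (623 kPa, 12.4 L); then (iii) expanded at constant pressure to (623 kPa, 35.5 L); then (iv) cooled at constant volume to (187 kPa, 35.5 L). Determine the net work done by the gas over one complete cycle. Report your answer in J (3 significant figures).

W_net ≈ 10100 J

Constant-volume legs do no work.
W(i) = (187)(12.4 − 35.5) = -4320 J; W(iii) = (623)(35.5 − 12.4) = 14391 J.
W_net = -4320 + 14391 = 10072 J (the clockwise enclosed area).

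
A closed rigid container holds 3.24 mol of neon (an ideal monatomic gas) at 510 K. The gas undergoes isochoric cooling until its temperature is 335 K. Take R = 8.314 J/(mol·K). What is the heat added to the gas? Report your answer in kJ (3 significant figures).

Q ≈ -7.07 kJ

Constant volume ⇒ W = 0, so Q = ΔU = nCᵥΔT with Cᵥ = 3R/2 = 12.47 J/(mol·K).
ΔU = (3.24)(12.47)(335 − 510) = -7071 J.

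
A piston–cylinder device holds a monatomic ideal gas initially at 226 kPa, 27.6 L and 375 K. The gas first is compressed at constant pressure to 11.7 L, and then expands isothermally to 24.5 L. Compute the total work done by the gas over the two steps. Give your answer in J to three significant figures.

Step 1 (isobaric): W = PΔV = (226 kPa)(11.7 − 27.6 L) = -3593 J.
After step 1: P = 226 kPa, V = 11.7 L, T = 159 K.
Step 2 (isothermal): W = P₁V₁ ln(V₂/V₁) = (2644) ln(24.5/11.7) = 1954 J.
W_total = -3593 + 1954 = -1639 J.

W_total ≈ -1640 J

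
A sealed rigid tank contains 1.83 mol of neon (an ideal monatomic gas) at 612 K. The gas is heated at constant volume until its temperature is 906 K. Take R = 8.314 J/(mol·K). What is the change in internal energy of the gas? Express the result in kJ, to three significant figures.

ΔU ≈ 6.71 kJ

Constant volume ⇒ W = 0, so Q = ΔU = nCᵥΔT with Cᵥ = 3R/2 = 12.47 J/(mol·K).
ΔU = (1.83)(12.47)(906 − 612) = 6710 J.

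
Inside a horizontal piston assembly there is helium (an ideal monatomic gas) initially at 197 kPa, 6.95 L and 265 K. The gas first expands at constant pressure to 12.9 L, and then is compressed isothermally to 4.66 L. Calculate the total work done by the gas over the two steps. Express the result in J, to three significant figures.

W_total ≈ -1420 J

Step 1 (isobaric): W = PΔV = (197 kPa)(12.9 − 6.95 L) = 1172 J.
After step 1: P = 197 kPa, V = 12.9 L, T = 491.9 K.
Step 2 (isothermal): W = P₁V₁ ln(V₂/V₁) = (2541) ln(4.66/12.9) = -2588 J.
W_total = 1172 − 2588 = -1415 J.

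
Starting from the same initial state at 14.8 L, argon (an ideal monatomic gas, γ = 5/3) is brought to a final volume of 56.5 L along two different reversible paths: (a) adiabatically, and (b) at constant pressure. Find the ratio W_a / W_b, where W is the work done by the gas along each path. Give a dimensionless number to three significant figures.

Path (a) adiabatic: W = P₁V₁(1 − (V₁/V₂)^(γ−1))/(γ−1) → W_a/(P₁V₁) = 0.8859.
Path (b) isobaric: W = P₁(V₂ − V₁) → W_b/(P₁V₁) = 2.818.
W_a / W_b = 0.8859 / 2.818 = 0.3144.

W_a / W_b ≈ 0.314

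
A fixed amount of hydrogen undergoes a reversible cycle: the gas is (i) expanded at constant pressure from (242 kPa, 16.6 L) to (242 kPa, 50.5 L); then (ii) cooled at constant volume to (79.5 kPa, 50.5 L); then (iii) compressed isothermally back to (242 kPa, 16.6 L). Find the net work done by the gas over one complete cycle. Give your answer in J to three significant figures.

W_net ≈ 3740 J

Leg (i): W = PΔV = (242)(50.5 − 16.6) = 8204 J.
Leg (ii): W = 0.
Leg (iii): W = PᵢVᵢ ln(V_f/Vᵢ) = (4015) ln(16.6/50.5) = -4467 J.
W_net = 8204 − 4467 = 3737 J.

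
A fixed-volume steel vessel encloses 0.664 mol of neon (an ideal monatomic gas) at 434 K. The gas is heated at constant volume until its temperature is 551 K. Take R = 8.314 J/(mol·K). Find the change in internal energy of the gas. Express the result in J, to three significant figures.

ΔU ≈ 969 J

Constant volume ⇒ W = 0, so Q = ΔU = nCᵥΔT with Cᵥ = 3R/2 = 12.47 J/(mol·K).
ΔU = (0.664)(12.47)(551 − 434) = 968.8 J.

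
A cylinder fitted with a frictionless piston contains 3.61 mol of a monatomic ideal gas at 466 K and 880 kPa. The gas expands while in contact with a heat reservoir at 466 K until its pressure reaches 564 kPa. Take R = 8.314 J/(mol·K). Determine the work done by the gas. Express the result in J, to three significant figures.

Isothermal process: W = nRT ln(V₂/V₁) = nRT ln(P₁/P₂).
W = (3.61)(8.314)(466) × ln(880/564)
  = 13986 × ln(1.56) = 13986 × 0.4449
W_by_gas = 6222 J.

W ≈ 6220 J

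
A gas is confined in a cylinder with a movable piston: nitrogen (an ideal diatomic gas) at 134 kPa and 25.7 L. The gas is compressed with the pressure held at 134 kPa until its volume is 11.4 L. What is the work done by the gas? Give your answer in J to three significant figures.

Isobaric: W = P ΔV.
W = (134 kPa)(11.4 − 25.7 L) = (134)(-14.3) = -1916 J.

W ≈ -1920 J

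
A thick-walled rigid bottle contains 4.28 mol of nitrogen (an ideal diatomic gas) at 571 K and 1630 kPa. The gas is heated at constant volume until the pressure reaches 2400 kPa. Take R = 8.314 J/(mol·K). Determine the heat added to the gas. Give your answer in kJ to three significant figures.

Constant volume ⇒ W = 0, so Q = ΔU = nCᵥΔT with Cᵥ = 5R/2 = 20.79 J/(mol·K).
At constant V, T₂/T₁ = P₂/P₁ ⇒ ΔT = T₁(P₂/P₁ − 1) = 571·(2400/1630 − 1) = 269.7 K.
ΔU = (4.28)(20.79)(269.7) = 23996 J.

Q ≈ 24.0 kJ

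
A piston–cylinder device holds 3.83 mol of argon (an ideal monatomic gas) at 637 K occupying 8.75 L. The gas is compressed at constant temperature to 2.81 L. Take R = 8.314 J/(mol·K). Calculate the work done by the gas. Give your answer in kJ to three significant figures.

W ≈ -23.0 kJ

Isothermal: W = nRT ln(V₂/V₁).
W = (3.83)(8.314)(637) × ln(2.81/8.75)
  = 20284 × -1.136
W_by_gas = -23040 J.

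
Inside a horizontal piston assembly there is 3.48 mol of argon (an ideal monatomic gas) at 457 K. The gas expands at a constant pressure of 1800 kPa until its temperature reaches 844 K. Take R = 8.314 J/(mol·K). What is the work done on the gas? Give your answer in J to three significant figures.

Isobaric: W = P ΔV = nR ΔT.
W = (3.48)(8.314)(844 − 457) = 11197 J.
Work on gas = −W_by = -11197 J.

W ≈ -11200 J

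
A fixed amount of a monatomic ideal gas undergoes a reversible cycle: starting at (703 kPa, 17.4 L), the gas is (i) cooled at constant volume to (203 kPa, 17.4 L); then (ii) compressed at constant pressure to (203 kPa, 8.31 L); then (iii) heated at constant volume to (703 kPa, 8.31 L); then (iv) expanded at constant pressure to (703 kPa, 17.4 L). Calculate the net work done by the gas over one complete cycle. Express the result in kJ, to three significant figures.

Constant-volume legs do no work.
W(ii) = (203)(8.31 − 17.4) = -1845 J; W(iv) = (703)(17.4 − 8.31) = 6390 J.
W_net = -1845 + 6390 = 4545 J (the clockwise enclosed area).

W_net ≈ 4.54 kJ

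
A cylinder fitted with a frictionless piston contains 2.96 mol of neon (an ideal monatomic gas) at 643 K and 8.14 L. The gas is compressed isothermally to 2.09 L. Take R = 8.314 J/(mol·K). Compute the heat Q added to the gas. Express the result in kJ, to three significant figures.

Isothermal ⇒ ΔU = 0, so Q = W = nRT ln(V₂/V₁).
Q = (2.96)(8.314)(643) ln(2.09/8.14) = 15824 × -1.36 = -21515 J.

Q ≈ -21.5 kJ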